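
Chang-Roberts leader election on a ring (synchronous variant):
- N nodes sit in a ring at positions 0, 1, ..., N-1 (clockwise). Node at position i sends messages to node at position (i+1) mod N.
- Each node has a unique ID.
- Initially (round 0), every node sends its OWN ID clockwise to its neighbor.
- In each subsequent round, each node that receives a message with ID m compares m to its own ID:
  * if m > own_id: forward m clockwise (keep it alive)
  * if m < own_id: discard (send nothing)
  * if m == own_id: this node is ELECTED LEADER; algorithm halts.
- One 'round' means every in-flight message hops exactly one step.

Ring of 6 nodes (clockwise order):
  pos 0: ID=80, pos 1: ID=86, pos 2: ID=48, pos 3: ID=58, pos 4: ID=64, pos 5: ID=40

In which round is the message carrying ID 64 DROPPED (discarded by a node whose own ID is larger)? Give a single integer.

Round 1: pos1(id86) recv 80: drop; pos2(id48) recv 86: fwd; pos3(id58) recv 48: drop; pos4(id64) recv 58: drop; pos5(id40) recv 64: fwd; pos0(id80) recv 40: drop
Round 2: pos3(id58) recv 86: fwd; pos0(id80) recv 64: drop
Round 3: pos4(id64) recv 86: fwd
Round 4: pos5(id40) recv 86: fwd
Round 5: pos0(id80) recv 86: fwd
Round 6: pos1(id86) recv 86: ELECTED
Message ID 64 originates at pos 4; dropped at pos 0 in round 2

Answer: 2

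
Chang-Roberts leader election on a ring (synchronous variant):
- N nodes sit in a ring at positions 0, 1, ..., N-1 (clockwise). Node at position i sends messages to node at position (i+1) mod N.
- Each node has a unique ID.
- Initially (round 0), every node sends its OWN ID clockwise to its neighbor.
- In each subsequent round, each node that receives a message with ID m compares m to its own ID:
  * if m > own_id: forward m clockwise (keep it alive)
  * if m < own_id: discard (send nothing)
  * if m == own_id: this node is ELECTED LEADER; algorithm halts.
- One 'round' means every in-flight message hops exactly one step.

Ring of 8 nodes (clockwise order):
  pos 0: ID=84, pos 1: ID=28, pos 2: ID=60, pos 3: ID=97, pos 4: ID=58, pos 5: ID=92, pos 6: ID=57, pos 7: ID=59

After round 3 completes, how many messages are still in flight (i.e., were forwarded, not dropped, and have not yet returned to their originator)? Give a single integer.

Round 1: pos1(id28) recv 84: fwd; pos2(id60) recv 28: drop; pos3(id97) recv 60: drop; pos4(id58) recv 97: fwd; pos5(id92) recv 58: drop; pos6(id57) recv 92: fwd; pos7(id59) recv 57: drop; pos0(id84) recv 59: drop
Round 2: pos2(id60) recv 84: fwd; pos5(id92) recv 97: fwd; pos7(id59) recv 92: fwd
Round 3: pos3(id97) recv 84: drop; pos6(id57) recv 97: fwd; pos0(id84) recv 92: fwd
After round 3: 2 messages still in flight

Answer: 2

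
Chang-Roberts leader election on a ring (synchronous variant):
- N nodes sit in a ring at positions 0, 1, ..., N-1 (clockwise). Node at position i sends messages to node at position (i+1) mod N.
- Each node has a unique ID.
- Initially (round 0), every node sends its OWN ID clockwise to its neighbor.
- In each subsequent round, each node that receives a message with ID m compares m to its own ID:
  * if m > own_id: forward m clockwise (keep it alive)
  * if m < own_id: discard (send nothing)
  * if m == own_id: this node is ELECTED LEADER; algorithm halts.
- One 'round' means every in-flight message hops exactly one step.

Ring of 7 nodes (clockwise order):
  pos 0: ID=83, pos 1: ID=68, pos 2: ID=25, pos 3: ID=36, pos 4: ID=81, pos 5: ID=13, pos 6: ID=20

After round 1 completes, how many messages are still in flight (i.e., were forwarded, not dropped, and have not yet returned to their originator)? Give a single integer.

Round 1: pos1(id68) recv 83: fwd; pos2(id25) recv 68: fwd; pos3(id36) recv 25: drop; pos4(id81) recv 36: drop; pos5(id13) recv 81: fwd; pos6(id20) recv 13: drop; pos0(id83) recv 20: drop
After round 1: 3 messages still in flight

Answer: 3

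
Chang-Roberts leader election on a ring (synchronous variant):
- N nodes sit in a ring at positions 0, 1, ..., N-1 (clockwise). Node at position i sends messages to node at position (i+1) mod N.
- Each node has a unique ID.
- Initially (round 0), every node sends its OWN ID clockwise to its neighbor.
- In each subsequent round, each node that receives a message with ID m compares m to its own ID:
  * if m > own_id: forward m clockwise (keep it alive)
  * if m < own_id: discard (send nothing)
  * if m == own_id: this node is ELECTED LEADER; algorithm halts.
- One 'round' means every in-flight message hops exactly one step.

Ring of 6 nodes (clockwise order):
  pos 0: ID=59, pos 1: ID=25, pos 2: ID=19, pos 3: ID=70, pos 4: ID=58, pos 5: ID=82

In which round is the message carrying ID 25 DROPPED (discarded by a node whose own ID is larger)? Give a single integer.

Answer: 2

Derivation:
Round 1: pos1(id25) recv 59: fwd; pos2(id19) recv 25: fwd; pos3(id70) recv 19: drop; pos4(id58) recv 70: fwd; pos5(id82) recv 58: drop; pos0(id59) recv 82: fwd
Round 2: pos2(id19) recv 59: fwd; pos3(id70) recv 25: drop; pos5(id82) recv 70: drop; pos1(id25) recv 82: fwd
Round 3: pos3(id70) recv 59: drop; pos2(id19) recv 82: fwd
Round 4: pos3(id70) recv 82: fwd
Round 5: pos4(id58) recv 82: fwd
Round 6: pos5(id82) recv 82: ELECTED
Message ID 25 originates at pos 1; dropped at pos 3 in round 2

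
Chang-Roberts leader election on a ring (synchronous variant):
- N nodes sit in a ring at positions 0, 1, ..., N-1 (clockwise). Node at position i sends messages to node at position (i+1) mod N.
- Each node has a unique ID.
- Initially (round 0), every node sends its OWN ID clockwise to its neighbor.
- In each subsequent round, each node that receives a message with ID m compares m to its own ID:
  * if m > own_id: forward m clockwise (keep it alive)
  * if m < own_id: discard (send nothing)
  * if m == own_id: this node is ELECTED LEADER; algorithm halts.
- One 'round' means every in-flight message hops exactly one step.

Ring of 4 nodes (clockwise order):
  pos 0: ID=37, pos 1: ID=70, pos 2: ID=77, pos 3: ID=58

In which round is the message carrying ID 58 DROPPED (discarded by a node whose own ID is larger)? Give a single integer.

Answer: 2

Derivation:
Round 1: pos1(id70) recv 37: drop; pos2(id77) recv 70: drop; pos3(id58) recv 77: fwd; pos0(id37) recv 58: fwd
Round 2: pos0(id37) recv 77: fwd; pos1(id70) recv 58: drop
Round 3: pos1(id70) recv 77: fwd
Round 4: pos2(id77) recv 77: ELECTED
Message ID 58 originates at pos 3; dropped at pos 1 in round 2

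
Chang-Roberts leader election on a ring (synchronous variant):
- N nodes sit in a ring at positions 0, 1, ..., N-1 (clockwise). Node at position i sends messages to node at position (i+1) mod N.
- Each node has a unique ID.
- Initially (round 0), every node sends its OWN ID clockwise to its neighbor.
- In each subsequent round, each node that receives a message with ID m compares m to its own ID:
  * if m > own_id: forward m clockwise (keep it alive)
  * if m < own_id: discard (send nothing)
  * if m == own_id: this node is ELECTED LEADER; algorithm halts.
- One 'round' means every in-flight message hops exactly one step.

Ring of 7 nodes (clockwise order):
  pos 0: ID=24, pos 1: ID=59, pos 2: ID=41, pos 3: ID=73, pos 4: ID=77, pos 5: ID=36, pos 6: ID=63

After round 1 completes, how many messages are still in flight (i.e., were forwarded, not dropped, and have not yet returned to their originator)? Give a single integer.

Round 1: pos1(id59) recv 24: drop; pos2(id41) recv 59: fwd; pos3(id73) recv 41: drop; pos4(id77) recv 73: drop; pos5(id36) recv 77: fwd; pos6(id63) recv 36: drop; pos0(id24) recv 63: fwd
After round 1: 3 messages still in flight

Answer: 3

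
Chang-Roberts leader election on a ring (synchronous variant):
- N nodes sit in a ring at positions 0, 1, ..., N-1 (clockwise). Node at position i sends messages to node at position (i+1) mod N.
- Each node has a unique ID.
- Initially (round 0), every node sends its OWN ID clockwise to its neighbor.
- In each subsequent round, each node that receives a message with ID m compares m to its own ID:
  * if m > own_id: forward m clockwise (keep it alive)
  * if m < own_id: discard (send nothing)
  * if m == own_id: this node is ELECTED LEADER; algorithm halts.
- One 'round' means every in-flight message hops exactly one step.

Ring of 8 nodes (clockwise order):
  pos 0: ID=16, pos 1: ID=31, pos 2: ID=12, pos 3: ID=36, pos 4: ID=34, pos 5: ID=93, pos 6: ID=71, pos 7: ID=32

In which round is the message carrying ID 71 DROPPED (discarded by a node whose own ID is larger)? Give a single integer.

Answer: 7

Derivation:
Round 1: pos1(id31) recv 16: drop; pos2(id12) recv 31: fwd; pos3(id36) recv 12: drop; pos4(id34) recv 36: fwd; pos5(id93) recv 34: drop; pos6(id71) recv 93: fwd; pos7(id32) recv 71: fwd; pos0(id16) recv 32: fwd
Round 2: pos3(id36) recv 31: drop; pos5(id93) recv 36: drop; pos7(id32) recv 93: fwd; pos0(id16) recv 71: fwd; pos1(id31) recv 32: fwd
Round 3: pos0(id16) recv 93: fwd; pos1(id31) recv 71: fwd; pos2(id12) recv 32: fwd
Round 4: pos1(id31) recv 93: fwd; pos2(id12) recv 71: fwd; pos3(id36) recv 32: drop
Round 5: pos2(id12) recv 93: fwd; pos3(id36) recv 71: fwd
Round 6: pos3(id36) recv 93: fwd; pos4(id34) recv 71: fwd
Round 7: pos4(id34) recv 93: fwd; pos5(id93) recv 71: drop
Round 8: pos5(id93) recv 93: ELECTED
Message ID 71 originates at pos 6; dropped at pos 5 in round 7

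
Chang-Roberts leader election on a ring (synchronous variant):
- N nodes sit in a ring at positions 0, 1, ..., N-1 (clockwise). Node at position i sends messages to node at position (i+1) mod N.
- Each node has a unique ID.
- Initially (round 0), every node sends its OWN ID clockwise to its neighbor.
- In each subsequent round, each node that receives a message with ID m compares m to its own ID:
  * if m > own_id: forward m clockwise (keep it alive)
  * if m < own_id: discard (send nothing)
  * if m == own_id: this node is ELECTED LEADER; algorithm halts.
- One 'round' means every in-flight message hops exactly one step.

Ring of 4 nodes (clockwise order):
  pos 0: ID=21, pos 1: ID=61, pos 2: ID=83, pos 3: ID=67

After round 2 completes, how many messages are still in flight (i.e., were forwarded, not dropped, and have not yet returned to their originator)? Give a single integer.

Answer: 2

Derivation:
Round 1: pos1(id61) recv 21: drop; pos2(id83) recv 61: drop; pos3(id67) recv 83: fwd; pos0(id21) recv 67: fwd
Round 2: pos0(id21) recv 83: fwd; pos1(id61) recv 67: fwd
After round 2: 2 messages still in flight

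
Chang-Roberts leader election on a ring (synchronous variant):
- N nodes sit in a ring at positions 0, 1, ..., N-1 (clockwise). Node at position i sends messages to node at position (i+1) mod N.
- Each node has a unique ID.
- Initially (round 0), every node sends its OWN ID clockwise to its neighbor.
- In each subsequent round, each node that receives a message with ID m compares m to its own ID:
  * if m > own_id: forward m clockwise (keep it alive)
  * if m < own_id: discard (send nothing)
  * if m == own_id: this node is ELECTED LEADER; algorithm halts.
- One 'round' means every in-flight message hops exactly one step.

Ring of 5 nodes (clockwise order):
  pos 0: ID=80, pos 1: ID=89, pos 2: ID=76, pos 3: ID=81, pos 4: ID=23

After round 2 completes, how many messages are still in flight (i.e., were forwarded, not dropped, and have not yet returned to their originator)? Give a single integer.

Answer: 2

Derivation:
Round 1: pos1(id89) recv 80: drop; pos2(id76) recv 89: fwd; pos3(id81) recv 76: drop; pos4(id23) recv 81: fwd; pos0(id80) recv 23: drop
Round 2: pos3(id81) recv 89: fwd; pos0(id80) recv 81: fwd
After round 2: 2 messages still in flight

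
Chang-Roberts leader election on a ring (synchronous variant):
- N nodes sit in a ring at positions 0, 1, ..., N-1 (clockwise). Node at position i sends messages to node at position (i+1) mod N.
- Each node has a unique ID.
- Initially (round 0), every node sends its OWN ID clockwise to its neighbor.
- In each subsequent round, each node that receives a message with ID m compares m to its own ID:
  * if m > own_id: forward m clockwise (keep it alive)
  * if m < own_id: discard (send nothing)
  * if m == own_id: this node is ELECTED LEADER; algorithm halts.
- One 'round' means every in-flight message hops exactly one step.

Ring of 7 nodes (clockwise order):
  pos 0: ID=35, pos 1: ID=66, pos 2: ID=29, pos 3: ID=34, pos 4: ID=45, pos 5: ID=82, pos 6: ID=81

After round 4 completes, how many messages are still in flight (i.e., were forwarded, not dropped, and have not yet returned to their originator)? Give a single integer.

Round 1: pos1(id66) recv 35: drop; pos2(id29) recv 66: fwd; pos3(id34) recv 29: drop; pos4(id45) recv 34: drop; pos5(id82) recv 45: drop; pos6(id81) recv 82: fwd; pos0(id35) recv 81: fwd
Round 2: pos3(id34) recv 66: fwd; pos0(id35) recv 82: fwd; pos1(id66) recv 81: fwd
Round 3: pos4(id45) recv 66: fwd; pos1(id66) recv 82: fwd; pos2(id29) recv 81: fwd
Round 4: pos5(id82) recv 66: drop; pos2(id29) recv 82: fwd; pos3(id34) recv 81: fwd
After round 4: 2 messages still in flight

Answer: 2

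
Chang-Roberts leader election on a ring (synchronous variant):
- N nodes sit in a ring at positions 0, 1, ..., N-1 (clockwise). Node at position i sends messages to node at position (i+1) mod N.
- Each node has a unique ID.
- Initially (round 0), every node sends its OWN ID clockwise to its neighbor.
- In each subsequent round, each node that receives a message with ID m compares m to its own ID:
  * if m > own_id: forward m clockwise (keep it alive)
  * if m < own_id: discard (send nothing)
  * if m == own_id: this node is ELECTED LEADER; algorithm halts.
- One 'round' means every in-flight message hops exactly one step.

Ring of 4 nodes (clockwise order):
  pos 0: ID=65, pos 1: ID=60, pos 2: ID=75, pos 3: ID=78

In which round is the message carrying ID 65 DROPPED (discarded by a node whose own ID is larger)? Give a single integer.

Round 1: pos1(id60) recv 65: fwd; pos2(id75) recv 60: drop; pos3(id78) recv 75: drop; pos0(id65) recv 78: fwd
Round 2: pos2(id75) recv 65: drop; pos1(id60) recv 78: fwd
Round 3: pos2(id75) recv 78: fwd
Round 4: pos3(id78) recv 78: ELECTED
Message ID 65 originates at pos 0; dropped at pos 2 in round 2

Answer: 2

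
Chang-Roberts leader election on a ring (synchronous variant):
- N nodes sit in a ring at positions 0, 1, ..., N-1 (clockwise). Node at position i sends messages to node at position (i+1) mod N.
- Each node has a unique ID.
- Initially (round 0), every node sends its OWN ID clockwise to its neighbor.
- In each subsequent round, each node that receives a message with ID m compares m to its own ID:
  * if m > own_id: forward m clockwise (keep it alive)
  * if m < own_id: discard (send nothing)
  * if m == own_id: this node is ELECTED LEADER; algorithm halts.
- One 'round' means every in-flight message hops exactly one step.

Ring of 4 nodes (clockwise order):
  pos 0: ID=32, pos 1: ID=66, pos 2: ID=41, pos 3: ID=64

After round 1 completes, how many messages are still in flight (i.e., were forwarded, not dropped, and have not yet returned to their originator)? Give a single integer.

Round 1: pos1(id66) recv 32: drop; pos2(id41) recv 66: fwd; pos3(id64) recv 41: drop; pos0(id32) recv 64: fwd
After round 1: 2 messages still in flight

Answer: 2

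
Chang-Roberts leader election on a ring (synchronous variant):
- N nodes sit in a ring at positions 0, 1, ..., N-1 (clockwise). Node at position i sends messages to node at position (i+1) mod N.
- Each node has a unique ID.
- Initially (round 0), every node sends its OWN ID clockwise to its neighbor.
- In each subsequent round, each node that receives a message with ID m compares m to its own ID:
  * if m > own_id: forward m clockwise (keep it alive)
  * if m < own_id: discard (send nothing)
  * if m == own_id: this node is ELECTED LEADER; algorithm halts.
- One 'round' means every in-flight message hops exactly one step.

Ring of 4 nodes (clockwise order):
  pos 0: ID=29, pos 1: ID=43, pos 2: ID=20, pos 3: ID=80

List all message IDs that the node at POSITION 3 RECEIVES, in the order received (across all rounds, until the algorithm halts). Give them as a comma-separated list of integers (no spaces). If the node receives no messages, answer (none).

Round 1: pos1(id43) recv 29: drop; pos2(id20) recv 43: fwd; pos3(id80) recv 20: drop; pos0(id29) recv 80: fwd
Round 2: pos3(id80) recv 43: drop; pos1(id43) recv 80: fwd
Round 3: pos2(id20) recv 80: fwd
Round 4: pos3(id80) recv 80: ELECTED

Answer: 20,43,80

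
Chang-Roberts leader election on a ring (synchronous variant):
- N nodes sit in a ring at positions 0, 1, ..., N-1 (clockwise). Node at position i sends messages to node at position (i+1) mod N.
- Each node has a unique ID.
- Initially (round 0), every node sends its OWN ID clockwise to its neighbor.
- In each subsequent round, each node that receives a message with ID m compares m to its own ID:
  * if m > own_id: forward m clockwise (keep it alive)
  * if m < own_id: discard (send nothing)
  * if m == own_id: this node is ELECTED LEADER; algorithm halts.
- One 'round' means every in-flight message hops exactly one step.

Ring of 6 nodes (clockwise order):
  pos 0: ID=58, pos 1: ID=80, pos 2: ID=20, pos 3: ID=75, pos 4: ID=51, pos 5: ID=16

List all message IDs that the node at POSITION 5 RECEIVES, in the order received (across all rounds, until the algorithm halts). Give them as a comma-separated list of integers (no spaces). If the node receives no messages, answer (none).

Round 1: pos1(id80) recv 58: drop; pos2(id20) recv 80: fwd; pos3(id75) recv 20: drop; pos4(id51) recv 75: fwd; pos5(id16) recv 51: fwd; pos0(id58) recv 16: drop
Round 2: pos3(id75) recv 80: fwd; pos5(id16) recv 75: fwd; pos0(id58) recv 51: drop
Round 3: pos4(id51) recv 80: fwd; pos0(id58) recv 75: fwd
Round 4: pos5(id16) recv 80: fwd; pos1(id80) recv 75: drop
Round 5: pos0(id58) recv 80: fwd
Round 6: pos1(id80) recv 80: ELECTED

Answer: 51,75,80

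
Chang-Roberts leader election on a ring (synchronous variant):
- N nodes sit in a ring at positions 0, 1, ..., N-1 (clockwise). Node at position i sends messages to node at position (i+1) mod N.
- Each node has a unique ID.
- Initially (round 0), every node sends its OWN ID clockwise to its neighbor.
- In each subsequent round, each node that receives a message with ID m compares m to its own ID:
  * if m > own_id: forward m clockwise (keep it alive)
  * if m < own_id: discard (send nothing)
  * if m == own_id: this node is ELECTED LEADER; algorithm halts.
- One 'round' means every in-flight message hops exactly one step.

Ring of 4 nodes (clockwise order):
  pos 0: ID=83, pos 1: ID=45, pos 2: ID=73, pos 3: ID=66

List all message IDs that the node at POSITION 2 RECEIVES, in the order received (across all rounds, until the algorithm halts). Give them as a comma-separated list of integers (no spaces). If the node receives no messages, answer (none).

Round 1: pos1(id45) recv 83: fwd; pos2(id73) recv 45: drop; pos3(id66) recv 73: fwd; pos0(id83) recv 66: drop
Round 2: pos2(id73) recv 83: fwd; pos0(id83) recv 73: drop
Round 3: pos3(id66) recv 83: fwd
Round 4: pos0(id83) recv 83: ELECTED

Answer: 45,83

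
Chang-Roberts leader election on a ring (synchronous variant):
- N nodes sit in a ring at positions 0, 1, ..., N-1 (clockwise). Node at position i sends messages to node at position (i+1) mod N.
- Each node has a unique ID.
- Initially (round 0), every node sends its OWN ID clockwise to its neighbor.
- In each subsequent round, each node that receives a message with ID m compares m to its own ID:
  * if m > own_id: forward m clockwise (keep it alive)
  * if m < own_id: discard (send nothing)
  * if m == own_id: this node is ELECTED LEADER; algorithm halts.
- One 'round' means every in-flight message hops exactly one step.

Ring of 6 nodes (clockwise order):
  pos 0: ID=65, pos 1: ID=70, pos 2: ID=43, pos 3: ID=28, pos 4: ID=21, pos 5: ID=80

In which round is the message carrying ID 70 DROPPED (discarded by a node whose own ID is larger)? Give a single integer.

Round 1: pos1(id70) recv 65: drop; pos2(id43) recv 70: fwd; pos3(id28) recv 43: fwd; pos4(id21) recv 28: fwd; pos5(id80) recv 21: drop; pos0(id65) recv 80: fwd
Round 2: pos3(id28) recv 70: fwd; pos4(id21) recv 43: fwd; pos5(id80) recv 28: drop; pos1(id70) recv 80: fwd
Round 3: pos4(id21) recv 70: fwd; pos5(id80) recv 43: drop; pos2(id43) recv 80: fwd
Round 4: pos5(id80) recv 70: drop; pos3(id28) recv 80: fwd
Round 5: pos4(id21) recv 80: fwd
Round 6: pos5(id80) recv 80: ELECTED
Message ID 70 originates at pos 1; dropped at pos 5 in round 4

Answer: 4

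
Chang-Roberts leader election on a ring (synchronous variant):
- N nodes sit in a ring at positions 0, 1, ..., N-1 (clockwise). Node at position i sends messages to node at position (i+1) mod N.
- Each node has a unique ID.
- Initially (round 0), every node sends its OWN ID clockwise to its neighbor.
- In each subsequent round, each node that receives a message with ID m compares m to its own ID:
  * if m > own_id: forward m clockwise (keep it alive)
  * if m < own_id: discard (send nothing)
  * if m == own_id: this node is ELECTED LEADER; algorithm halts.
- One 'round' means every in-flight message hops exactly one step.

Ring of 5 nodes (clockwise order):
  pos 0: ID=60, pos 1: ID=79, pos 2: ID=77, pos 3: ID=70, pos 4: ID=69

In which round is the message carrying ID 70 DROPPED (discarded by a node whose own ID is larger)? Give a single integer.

Answer: 3

Derivation:
Round 1: pos1(id79) recv 60: drop; pos2(id77) recv 79: fwd; pos3(id70) recv 77: fwd; pos4(id69) recv 70: fwd; pos0(id60) recv 69: fwd
Round 2: pos3(id70) recv 79: fwd; pos4(id69) recv 77: fwd; pos0(id60) recv 70: fwd; pos1(id79) recv 69: drop
Round 3: pos4(id69) recv 79: fwd; pos0(id60) recv 77: fwd; pos1(id79) recv 70: drop
Round 4: pos0(id60) recv 79: fwd; pos1(id79) recv 77: drop
Round 5: pos1(id79) recv 79: ELECTED
Message ID 70 originates at pos 3; dropped at pos 1 in round 3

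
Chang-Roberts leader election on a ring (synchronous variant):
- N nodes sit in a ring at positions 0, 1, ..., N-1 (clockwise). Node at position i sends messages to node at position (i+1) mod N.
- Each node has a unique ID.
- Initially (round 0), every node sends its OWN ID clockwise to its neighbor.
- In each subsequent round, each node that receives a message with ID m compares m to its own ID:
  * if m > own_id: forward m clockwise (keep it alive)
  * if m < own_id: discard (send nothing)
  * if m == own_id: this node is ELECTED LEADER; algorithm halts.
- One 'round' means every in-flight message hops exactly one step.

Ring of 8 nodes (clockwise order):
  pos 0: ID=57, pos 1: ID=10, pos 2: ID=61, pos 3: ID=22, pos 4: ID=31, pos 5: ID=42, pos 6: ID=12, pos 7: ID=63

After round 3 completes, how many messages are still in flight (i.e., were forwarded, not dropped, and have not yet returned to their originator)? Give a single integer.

Answer: 2

Derivation:
Round 1: pos1(id10) recv 57: fwd; pos2(id61) recv 10: drop; pos3(id22) recv 61: fwd; pos4(id31) recv 22: drop; pos5(id42) recv 31: drop; pos6(id12) recv 42: fwd; pos7(id63) recv 12: drop; pos0(id57) recv 63: fwd
Round 2: pos2(id61) recv 57: drop; pos4(id31) recv 61: fwd; pos7(id63) recv 42: drop; pos1(id10) recv 63: fwd
Round 3: pos5(id42) recv 61: fwd; pos2(id61) recv 63: fwd
After round 3: 2 messages still in flight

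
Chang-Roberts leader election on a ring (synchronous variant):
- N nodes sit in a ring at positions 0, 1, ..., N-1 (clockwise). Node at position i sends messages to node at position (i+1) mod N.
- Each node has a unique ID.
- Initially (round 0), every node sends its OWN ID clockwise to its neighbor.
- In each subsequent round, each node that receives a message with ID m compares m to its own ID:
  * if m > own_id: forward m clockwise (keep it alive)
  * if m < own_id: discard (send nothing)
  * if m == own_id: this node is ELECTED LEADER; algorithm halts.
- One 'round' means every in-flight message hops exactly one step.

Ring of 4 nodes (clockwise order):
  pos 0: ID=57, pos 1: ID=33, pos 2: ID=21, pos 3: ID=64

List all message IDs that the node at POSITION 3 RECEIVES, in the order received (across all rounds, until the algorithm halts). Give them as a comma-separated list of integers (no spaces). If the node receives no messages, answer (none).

Answer: 21,33,57,64

Derivation:
Round 1: pos1(id33) recv 57: fwd; pos2(id21) recv 33: fwd; pos3(id64) recv 21: drop; pos0(id57) recv 64: fwd
Round 2: pos2(id21) recv 57: fwd; pos3(id64) recv 33: drop; pos1(id33) recv 64: fwd
Round 3: pos3(id64) recv 57: drop; pos2(id21) recv 64: fwd
Round 4: pos3(id64) recv 64: ELECTED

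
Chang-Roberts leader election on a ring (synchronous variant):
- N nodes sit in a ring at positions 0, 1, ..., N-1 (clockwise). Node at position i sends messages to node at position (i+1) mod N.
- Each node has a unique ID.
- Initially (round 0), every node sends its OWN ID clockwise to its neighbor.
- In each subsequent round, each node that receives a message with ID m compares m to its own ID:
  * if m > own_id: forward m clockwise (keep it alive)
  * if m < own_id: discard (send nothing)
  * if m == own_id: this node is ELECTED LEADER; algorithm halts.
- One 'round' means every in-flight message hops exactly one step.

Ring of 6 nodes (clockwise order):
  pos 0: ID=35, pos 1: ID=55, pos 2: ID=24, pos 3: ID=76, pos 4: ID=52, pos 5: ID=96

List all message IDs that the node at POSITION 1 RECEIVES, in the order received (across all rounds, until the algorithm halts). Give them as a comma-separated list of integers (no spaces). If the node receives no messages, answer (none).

Round 1: pos1(id55) recv 35: drop; pos2(id24) recv 55: fwd; pos3(id76) recv 24: drop; pos4(id52) recv 76: fwd; pos5(id96) recv 52: drop; pos0(id35) recv 96: fwd
Round 2: pos3(id76) recv 55: drop; pos5(id96) recv 76: drop; pos1(id55) recv 96: fwd
Round 3: pos2(id24) recv 96: fwd
Round 4: pos3(id76) recv 96: fwd
Round 5: pos4(id52) recv 96: fwd
Round 6: pos5(id96) recv 96: ELECTED

Answer: 35,96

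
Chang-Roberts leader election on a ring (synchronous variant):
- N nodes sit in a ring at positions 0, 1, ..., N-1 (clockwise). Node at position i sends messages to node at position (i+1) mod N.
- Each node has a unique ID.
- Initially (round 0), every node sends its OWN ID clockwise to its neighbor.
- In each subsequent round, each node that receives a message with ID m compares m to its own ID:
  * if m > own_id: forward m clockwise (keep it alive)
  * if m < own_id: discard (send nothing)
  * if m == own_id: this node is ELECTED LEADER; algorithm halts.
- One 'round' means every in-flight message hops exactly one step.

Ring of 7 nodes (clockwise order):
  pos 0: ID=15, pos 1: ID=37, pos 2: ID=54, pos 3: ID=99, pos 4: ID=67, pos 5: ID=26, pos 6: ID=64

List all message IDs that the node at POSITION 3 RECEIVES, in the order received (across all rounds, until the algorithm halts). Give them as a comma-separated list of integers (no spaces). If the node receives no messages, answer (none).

Answer: 54,64,67,99

Derivation:
Round 1: pos1(id37) recv 15: drop; pos2(id54) recv 37: drop; pos3(id99) recv 54: drop; pos4(id67) recv 99: fwd; pos5(id26) recv 67: fwd; pos6(id64) recv 26: drop; pos0(id15) recv 64: fwd
Round 2: pos5(id26) recv 99: fwd; pos6(id64) recv 67: fwd; pos1(id37) recv 64: fwd
Round 3: pos6(id64) recv 99: fwd; pos0(id15) recv 67: fwd; pos2(id54) recv 64: fwd
Round 4: pos0(id15) recv 99: fwd; pos1(id37) recv 67: fwd; pos3(id99) recv 64: drop
Round 5: pos1(id37) recv 99: fwd; pos2(id54) recv 67: fwd
Round 6: pos2(id54) recv 99: fwd; pos3(id99) recv 67: drop
Round 7: pos3(id99) recv 99: ELECTED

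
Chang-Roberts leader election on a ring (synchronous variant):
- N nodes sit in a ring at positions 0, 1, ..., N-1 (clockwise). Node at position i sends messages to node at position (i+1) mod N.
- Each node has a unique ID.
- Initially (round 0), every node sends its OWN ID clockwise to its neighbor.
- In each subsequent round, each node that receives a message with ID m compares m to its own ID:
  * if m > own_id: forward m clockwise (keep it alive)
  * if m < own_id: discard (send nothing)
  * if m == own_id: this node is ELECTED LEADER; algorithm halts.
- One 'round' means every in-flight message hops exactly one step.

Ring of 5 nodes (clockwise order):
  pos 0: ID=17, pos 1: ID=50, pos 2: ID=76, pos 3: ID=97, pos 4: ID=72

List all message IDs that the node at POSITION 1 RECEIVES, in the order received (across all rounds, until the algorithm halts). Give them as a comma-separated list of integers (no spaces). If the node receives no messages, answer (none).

Round 1: pos1(id50) recv 17: drop; pos2(id76) recv 50: drop; pos3(id97) recv 76: drop; pos4(id72) recv 97: fwd; pos0(id17) recv 72: fwd
Round 2: pos0(id17) recv 97: fwd; pos1(id50) recv 72: fwd
Round 3: pos1(id50) recv 97: fwd; pos2(id76) recv 72: drop
Round 4: pos2(id76) recv 97: fwd
Round 5: pos3(id97) recv 97: ELECTED

Answer: 17,72,97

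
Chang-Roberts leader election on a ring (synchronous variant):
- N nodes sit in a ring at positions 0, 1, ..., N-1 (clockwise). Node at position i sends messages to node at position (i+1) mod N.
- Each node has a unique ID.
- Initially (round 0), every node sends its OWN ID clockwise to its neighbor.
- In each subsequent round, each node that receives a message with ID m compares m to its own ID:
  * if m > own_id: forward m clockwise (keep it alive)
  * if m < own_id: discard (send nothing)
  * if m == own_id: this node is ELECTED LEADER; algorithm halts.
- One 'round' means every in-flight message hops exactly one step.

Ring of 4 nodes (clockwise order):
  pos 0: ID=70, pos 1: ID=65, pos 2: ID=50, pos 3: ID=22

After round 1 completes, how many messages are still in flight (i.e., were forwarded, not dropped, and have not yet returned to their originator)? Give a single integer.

Round 1: pos1(id65) recv 70: fwd; pos2(id50) recv 65: fwd; pos3(id22) recv 50: fwd; pos0(id70) recv 22: drop
After round 1: 3 messages still in flight

Answer: 3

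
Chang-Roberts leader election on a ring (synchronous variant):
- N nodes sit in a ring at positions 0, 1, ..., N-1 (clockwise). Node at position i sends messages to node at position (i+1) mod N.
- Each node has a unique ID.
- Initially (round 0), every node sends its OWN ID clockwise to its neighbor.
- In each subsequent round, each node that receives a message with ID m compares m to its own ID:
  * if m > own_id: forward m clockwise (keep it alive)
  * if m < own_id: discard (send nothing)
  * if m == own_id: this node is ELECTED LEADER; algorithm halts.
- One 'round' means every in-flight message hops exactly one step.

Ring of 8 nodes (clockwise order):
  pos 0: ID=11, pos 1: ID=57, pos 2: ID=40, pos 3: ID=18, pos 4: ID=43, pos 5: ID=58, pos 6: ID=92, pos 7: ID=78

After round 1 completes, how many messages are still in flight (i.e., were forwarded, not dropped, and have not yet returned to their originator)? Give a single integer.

Answer: 4

Derivation:
Round 1: pos1(id57) recv 11: drop; pos2(id40) recv 57: fwd; pos3(id18) recv 40: fwd; pos4(id43) recv 18: drop; pos5(id58) recv 43: drop; pos6(id92) recv 58: drop; pos7(id78) recv 92: fwd; pos0(id11) recv 78: fwd
After round 1: 4 messages still in flight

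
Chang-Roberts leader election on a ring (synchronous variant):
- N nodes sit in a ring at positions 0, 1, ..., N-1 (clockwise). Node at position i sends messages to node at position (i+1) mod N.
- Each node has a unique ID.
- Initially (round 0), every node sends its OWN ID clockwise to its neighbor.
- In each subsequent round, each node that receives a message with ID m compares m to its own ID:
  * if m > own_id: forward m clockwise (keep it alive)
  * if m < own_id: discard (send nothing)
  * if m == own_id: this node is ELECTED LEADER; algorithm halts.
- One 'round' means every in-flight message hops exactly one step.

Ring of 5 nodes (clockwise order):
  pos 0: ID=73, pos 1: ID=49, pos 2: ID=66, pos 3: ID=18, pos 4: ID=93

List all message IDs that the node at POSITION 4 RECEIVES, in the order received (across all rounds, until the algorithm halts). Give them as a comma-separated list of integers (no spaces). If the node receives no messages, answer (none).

Answer: 18,66,73,93

Derivation:
Round 1: pos1(id49) recv 73: fwd; pos2(id66) recv 49: drop; pos3(id18) recv 66: fwd; pos4(id93) recv 18: drop; pos0(id73) recv 93: fwd
Round 2: pos2(id66) recv 73: fwd; pos4(id93) recv 66: drop; pos1(id49) recv 93: fwd
Round 3: pos3(id18) recv 73: fwd; pos2(id66) recv 93: fwd
Round 4: pos4(id93) recv 73: drop; pos3(id18) recv 93: fwd
Round 5: pos4(id93) recv 93: ELECTED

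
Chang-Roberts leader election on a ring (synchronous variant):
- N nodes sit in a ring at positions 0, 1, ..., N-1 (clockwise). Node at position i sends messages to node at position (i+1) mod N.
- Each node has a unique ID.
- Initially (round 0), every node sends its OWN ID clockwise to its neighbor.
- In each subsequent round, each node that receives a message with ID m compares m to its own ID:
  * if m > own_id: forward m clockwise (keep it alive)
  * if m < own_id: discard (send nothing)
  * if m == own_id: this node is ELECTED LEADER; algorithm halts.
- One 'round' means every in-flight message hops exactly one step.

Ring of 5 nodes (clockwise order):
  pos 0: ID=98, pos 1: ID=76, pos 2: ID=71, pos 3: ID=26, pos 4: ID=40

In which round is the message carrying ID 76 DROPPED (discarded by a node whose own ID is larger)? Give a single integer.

Answer: 4

Derivation:
Round 1: pos1(id76) recv 98: fwd; pos2(id71) recv 76: fwd; pos3(id26) recv 71: fwd; pos4(id40) recv 26: drop; pos0(id98) recv 40: drop
Round 2: pos2(id71) recv 98: fwd; pos3(id26) recv 76: fwd; pos4(id40) recv 71: fwd
Round 3: pos3(id26) recv 98: fwd; pos4(id40) recv 76: fwd; pos0(id98) recv 71: drop
Round 4: pos4(id40) recv 98: fwd; pos0(id98) recv 76: drop
Round 5: pos0(id98) recv 98: ELECTED
Message ID 76 originates at pos 1; dropped at pos 0 in round 4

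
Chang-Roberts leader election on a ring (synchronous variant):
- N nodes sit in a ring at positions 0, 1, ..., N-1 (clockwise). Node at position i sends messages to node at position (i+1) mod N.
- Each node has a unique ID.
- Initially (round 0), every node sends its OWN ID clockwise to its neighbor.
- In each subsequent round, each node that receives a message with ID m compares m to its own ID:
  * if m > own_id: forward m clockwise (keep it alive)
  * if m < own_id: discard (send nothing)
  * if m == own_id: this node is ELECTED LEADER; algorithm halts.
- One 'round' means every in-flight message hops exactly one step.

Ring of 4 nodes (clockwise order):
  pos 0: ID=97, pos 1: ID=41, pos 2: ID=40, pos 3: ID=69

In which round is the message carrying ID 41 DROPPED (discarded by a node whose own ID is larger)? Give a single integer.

Round 1: pos1(id41) recv 97: fwd; pos2(id40) recv 41: fwd; pos3(id69) recv 40: drop; pos0(id97) recv 69: drop
Round 2: pos2(id40) recv 97: fwd; pos3(id69) recv 41: drop
Round 3: pos3(id69) recv 97: fwd
Round 4: pos0(id97) recv 97: ELECTED
Message ID 41 originates at pos 1; dropped at pos 3 in round 2

Answer: 2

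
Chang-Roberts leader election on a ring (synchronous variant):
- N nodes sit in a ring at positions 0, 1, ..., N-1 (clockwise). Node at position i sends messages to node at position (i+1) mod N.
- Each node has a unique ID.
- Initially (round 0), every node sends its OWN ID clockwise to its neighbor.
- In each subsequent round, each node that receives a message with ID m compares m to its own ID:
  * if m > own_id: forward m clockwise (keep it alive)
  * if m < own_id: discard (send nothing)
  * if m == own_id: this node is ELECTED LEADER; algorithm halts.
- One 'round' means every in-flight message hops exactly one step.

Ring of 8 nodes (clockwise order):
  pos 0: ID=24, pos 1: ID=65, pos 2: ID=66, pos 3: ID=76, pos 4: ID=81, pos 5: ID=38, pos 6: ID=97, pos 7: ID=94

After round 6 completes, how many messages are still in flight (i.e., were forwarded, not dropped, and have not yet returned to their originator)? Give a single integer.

Round 1: pos1(id65) recv 24: drop; pos2(id66) recv 65: drop; pos3(id76) recv 66: drop; pos4(id81) recv 76: drop; pos5(id38) recv 81: fwd; pos6(id97) recv 38: drop; pos7(id94) recv 97: fwd; pos0(id24) recv 94: fwd
Round 2: pos6(id97) recv 81: drop; pos0(id24) recv 97: fwd; pos1(id65) recv 94: fwd
Round 3: pos1(id65) recv 97: fwd; pos2(id66) recv 94: fwd
Round 4: pos2(id66) recv 97: fwd; pos3(id76) recv 94: fwd
Round 5: pos3(id76) recv 97: fwd; pos4(id81) recv 94: fwd
Round 6: pos4(id81) recv 97: fwd; pos5(id38) recv 94: fwd
After round 6: 2 messages still in flight

Answer: 2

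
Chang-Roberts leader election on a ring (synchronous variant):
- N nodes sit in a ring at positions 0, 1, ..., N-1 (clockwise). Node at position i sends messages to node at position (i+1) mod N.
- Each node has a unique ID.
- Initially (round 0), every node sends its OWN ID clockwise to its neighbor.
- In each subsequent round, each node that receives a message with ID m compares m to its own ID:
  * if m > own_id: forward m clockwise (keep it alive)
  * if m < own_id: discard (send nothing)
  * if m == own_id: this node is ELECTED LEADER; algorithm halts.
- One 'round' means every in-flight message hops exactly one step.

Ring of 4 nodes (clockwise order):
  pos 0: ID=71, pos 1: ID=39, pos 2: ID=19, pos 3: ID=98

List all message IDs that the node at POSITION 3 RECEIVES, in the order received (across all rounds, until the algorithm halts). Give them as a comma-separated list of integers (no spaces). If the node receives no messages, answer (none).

Answer: 19,39,71,98

Derivation:
Round 1: pos1(id39) recv 71: fwd; pos2(id19) recv 39: fwd; pos3(id98) recv 19: drop; pos0(id71) recv 98: fwd
Round 2: pos2(id19) recv 71: fwd; pos3(id98) recv 39: drop; pos1(id39) recv 98: fwd
Round 3: pos3(id98) recv 71: drop; pos2(id19) recv 98: fwd
Round 4: pos3(id98) recv 98: ELECTED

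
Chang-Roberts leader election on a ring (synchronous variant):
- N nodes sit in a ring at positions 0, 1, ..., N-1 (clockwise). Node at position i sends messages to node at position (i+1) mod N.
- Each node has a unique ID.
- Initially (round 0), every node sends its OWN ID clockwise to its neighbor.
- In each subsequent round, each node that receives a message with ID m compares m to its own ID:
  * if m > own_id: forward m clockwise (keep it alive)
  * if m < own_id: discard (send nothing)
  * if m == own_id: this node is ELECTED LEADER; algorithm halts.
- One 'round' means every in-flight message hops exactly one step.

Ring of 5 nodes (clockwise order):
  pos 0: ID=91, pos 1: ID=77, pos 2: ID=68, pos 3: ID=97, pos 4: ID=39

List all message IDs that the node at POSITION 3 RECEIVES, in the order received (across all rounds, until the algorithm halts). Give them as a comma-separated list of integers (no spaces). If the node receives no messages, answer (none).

Round 1: pos1(id77) recv 91: fwd; pos2(id68) recv 77: fwd; pos3(id97) recv 68: drop; pos4(id39) recv 97: fwd; pos0(id91) recv 39: drop
Round 2: pos2(id68) recv 91: fwd; pos3(id97) recv 77: drop; pos0(id91) recv 97: fwd
Round 3: pos3(id97) recv 91: drop; pos1(id77) recv 97: fwd
Round 4: pos2(id68) recv 97: fwd
Round 5: pos3(id97) recv 97: ELECTED

Answer: 68,77,91,97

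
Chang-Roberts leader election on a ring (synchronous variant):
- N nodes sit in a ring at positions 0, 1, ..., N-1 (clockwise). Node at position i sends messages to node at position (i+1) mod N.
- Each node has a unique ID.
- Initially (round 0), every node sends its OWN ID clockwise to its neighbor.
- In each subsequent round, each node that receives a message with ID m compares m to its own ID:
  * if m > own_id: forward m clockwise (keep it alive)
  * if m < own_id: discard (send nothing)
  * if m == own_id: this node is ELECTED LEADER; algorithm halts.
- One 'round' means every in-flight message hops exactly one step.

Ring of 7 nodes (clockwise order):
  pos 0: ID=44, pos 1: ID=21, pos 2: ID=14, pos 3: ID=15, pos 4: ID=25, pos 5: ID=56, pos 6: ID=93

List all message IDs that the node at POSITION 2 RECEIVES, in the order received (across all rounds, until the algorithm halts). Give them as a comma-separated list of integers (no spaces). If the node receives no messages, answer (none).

Round 1: pos1(id21) recv 44: fwd; pos2(id14) recv 21: fwd; pos3(id15) recv 14: drop; pos4(id25) recv 15: drop; pos5(id56) recv 25: drop; pos6(id93) recv 56: drop; pos0(id44) recv 93: fwd
Round 2: pos2(id14) recv 44: fwd; pos3(id15) recv 21: fwd; pos1(id21) recv 93: fwd
Round 3: pos3(id15) recv 44: fwd; pos4(id25) recv 21: drop; pos2(id14) recv 93: fwd
Round 4: pos4(id25) recv 44: fwd; pos3(id15) recv 93: fwd
Round 5: pos5(id56) recv 44: drop; pos4(id25) recv 93: fwd
Round 6: pos5(id56) recv 93: fwd
Round 7: pos6(id93) recv 93: ELECTED

Answer: 21,44,93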